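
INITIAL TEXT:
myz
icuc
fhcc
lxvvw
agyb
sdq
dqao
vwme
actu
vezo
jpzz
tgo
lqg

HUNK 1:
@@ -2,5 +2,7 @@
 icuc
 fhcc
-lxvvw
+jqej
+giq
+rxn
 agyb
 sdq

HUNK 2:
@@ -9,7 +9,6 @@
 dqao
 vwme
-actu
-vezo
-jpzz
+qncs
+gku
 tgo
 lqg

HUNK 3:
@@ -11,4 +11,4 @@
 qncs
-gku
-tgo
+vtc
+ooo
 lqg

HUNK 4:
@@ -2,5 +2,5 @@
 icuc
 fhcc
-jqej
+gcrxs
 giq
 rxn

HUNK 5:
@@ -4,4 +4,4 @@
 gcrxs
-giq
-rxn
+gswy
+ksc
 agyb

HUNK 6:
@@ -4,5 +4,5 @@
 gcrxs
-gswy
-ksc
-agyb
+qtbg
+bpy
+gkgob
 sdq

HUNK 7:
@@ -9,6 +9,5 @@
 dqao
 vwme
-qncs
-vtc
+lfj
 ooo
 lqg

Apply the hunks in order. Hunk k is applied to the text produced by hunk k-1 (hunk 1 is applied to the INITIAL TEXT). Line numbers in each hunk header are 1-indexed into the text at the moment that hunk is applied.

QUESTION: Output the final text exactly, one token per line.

Answer: myz
icuc
fhcc
gcrxs
qtbg
bpy
gkgob
sdq
dqao
vwme
lfj
ooo
lqg

Derivation:
Hunk 1: at line 2 remove [lxvvw] add [jqej,giq,rxn] -> 15 lines: myz icuc fhcc jqej giq rxn agyb sdq dqao vwme actu vezo jpzz tgo lqg
Hunk 2: at line 9 remove [actu,vezo,jpzz] add [qncs,gku] -> 14 lines: myz icuc fhcc jqej giq rxn agyb sdq dqao vwme qncs gku tgo lqg
Hunk 3: at line 11 remove [gku,tgo] add [vtc,ooo] -> 14 lines: myz icuc fhcc jqej giq rxn agyb sdq dqao vwme qncs vtc ooo lqg
Hunk 4: at line 2 remove [jqej] add [gcrxs] -> 14 lines: myz icuc fhcc gcrxs giq rxn agyb sdq dqao vwme qncs vtc ooo lqg
Hunk 5: at line 4 remove [giq,rxn] add [gswy,ksc] -> 14 lines: myz icuc fhcc gcrxs gswy ksc agyb sdq dqao vwme qncs vtc ooo lqg
Hunk 6: at line 4 remove [gswy,ksc,agyb] add [qtbg,bpy,gkgob] -> 14 lines: myz icuc fhcc gcrxs qtbg bpy gkgob sdq dqao vwme qncs vtc ooo lqg
Hunk 7: at line 9 remove [qncs,vtc] add [lfj] -> 13 lines: myz icuc fhcc gcrxs qtbg bpy gkgob sdq dqao vwme lfj ooo lqg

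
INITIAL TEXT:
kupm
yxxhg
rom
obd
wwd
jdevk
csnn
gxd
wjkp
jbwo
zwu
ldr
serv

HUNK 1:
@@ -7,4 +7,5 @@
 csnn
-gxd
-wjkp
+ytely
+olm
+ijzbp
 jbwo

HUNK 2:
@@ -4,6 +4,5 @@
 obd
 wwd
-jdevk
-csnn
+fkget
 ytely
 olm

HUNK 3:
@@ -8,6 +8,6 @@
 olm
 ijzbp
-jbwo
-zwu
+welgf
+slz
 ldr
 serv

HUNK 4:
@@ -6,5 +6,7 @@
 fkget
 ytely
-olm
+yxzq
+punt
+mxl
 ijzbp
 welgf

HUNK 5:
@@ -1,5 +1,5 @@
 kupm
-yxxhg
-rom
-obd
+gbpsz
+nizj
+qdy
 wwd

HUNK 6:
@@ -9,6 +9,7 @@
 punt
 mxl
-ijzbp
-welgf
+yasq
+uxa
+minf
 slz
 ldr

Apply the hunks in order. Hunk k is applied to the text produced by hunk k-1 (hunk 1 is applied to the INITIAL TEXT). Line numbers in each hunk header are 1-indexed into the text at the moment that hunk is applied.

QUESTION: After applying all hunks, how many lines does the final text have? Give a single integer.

Hunk 1: at line 7 remove [gxd,wjkp] add [ytely,olm,ijzbp] -> 14 lines: kupm yxxhg rom obd wwd jdevk csnn ytely olm ijzbp jbwo zwu ldr serv
Hunk 2: at line 4 remove [jdevk,csnn] add [fkget] -> 13 lines: kupm yxxhg rom obd wwd fkget ytely olm ijzbp jbwo zwu ldr serv
Hunk 3: at line 8 remove [jbwo,zwu] add [welgf,slz] -> 13 lines: kupm yxxhg rom obd wwd fkget ytely olm ijzbp welgf slz ldr serv
Hunk 4: at line 6 remove [olm] add [yxzq,punt,mxl] -> 15 lines: kupm yxxhg rom obd wwd fkget ytely yxzq punt mxl ijzbp welgf slz ldr serv
Hunk 5: at line 1 remove [yxxhg,rom,obd] add [gbpsz,nizj,qdy] -> 15 lines: kupm gbpsz nizj qdy wwd fkget ytely yxzq punt mxl ijzbp welgf slz ldr serv
Hunk 6: at line 9 remove [ijzbp,welgf] add [yasq,uxa,minf] -> 16 lines: kupm gbpsz nizj qdy wwd fkget ytely yxzq punt mxl yasq uxa minf slz ldr serv
Final line count: 16

Answer: 16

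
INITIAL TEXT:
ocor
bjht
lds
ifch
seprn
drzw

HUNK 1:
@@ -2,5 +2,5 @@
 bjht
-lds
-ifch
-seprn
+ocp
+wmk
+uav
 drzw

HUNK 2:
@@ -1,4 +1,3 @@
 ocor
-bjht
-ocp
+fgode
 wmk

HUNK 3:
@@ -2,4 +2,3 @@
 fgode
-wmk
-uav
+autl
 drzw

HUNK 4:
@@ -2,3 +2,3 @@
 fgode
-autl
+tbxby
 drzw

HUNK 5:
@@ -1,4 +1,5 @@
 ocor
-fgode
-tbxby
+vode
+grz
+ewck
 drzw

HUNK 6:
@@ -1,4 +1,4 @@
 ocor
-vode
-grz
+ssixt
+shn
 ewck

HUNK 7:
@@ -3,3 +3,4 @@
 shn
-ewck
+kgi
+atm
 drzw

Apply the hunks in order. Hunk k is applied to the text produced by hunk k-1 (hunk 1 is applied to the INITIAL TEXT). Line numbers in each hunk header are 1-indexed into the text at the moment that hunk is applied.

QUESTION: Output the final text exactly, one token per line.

Answer: ocor
ssixt
shn
kgi
atm
drzw

Derivation:
Hunk 1: at line 2 remove [lds,ifch,seprn] add [ocp,wmk,uav] -> 6 lines: ocor bjht ocp wmk uav drzw
Hunk 2: at line 1 remove [bjht,ocp] add [fgode] -> 5 lines: ocor fgode wmk uav drzw
Hunk 3: at line 2 remove [wmk,uav] add [autl] -> 4 lines: ocor fgode autl drzw
Hunk 4: at line 2 remove [autl] add [tbxby] -> 4 lines: ocor fgode tbxby drzw
Hunk 5: at line 1 remove [fgode,tbxby] add [vode,grz,ewck] -> 5 lines: ocor vode grz ewck drzw
Hunk 6: at line 1 remove [vode,grz] add [ssixt,shn] -> 5 lines: ocor ssixt shn ewck drzw
Hunk 7: at line 3 remove [ewck] add [kgi,atm] -> 6 lines: ocor ssixt shn kgi atm drzw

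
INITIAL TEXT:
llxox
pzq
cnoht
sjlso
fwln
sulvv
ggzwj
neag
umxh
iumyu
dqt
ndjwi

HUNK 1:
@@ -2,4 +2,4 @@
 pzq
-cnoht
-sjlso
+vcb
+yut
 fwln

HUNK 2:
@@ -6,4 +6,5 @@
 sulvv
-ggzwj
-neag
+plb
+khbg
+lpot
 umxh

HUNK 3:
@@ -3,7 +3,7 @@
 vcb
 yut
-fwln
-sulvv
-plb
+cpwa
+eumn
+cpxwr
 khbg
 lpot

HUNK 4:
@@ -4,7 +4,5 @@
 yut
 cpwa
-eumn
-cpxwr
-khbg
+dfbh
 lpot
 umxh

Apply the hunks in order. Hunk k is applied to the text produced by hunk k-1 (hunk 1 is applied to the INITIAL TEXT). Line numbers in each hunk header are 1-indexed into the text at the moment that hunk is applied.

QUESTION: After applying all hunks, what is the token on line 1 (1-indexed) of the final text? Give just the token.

Hunk 1: at line 2 remove [cnoht,sjlso] add [vcb,yut] -> 12 lines: llxox pzq vcb yut fwln sulvv ggzwj neag umxh iumyu dqt ndjwi
Hunk 2: at line 6 remove [ggzwj,neag] add [plb,khbg,lpot] -> 13 lines: llxox pzq vcb yut fwln sulvv plb khbg lpot umxh iumyu dqt ndjwi
Hunk 3: at line 3 remove [fwln,sulvv,plb] add [cpwa,eumn,cpxwr] -> 13 lines: llxox pzq vcb yut cpwa eumn cpxwr khbg lpot umxh iumyu dqt ndjwi
Hunk 4: at line 4 remove [eumn,cpxwr,khbg] add [dfbh] -> 11 lines: llxox pzq vcb yut cpwa dfbh lpot umxh iumyu dqt ndjwi
Final line 1: llxox

Answer: llxox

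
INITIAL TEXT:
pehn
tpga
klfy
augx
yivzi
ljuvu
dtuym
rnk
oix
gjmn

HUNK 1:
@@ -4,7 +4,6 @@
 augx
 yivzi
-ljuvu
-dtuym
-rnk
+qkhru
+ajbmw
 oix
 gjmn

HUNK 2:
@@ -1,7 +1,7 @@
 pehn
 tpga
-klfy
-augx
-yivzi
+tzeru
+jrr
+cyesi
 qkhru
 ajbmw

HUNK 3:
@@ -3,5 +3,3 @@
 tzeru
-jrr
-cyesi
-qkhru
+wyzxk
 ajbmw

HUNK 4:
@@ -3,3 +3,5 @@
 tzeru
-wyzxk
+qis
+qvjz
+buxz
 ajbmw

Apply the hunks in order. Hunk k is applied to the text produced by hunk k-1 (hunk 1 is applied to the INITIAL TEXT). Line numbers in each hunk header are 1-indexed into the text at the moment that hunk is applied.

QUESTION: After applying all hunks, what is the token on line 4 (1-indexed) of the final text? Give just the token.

Hunk 1: at line 4 remove [ljuvu,dtuym,rnk] add [qkhru,ajbmw] -> 9 lines: pehn tpga klfy augx yivzi qkhru ajbmw oix gjmn
Hunk 2: at line 1 remove [klfy,augx,yivzi] add [tzeru,jrr,cyesi] -> 9 lines: pehn tpga tzeru jrr cyesi qkhru ajbmw oix gjmn
Hunk 3: at line 3 remove [jrr,cyesi,qkhru] add [wyzxk] -> 7 lines: pehn tpga tzeru wyzxk ajbmw oix gjmn
Hunk 4: at line 3 remove [wyzxk] add [qis,qvjz,buxz] -> 9 lines: pehn tpga tzeru qis qvjz buxz ajbmw oix gjmn
Final line 4: qis

Answer: qis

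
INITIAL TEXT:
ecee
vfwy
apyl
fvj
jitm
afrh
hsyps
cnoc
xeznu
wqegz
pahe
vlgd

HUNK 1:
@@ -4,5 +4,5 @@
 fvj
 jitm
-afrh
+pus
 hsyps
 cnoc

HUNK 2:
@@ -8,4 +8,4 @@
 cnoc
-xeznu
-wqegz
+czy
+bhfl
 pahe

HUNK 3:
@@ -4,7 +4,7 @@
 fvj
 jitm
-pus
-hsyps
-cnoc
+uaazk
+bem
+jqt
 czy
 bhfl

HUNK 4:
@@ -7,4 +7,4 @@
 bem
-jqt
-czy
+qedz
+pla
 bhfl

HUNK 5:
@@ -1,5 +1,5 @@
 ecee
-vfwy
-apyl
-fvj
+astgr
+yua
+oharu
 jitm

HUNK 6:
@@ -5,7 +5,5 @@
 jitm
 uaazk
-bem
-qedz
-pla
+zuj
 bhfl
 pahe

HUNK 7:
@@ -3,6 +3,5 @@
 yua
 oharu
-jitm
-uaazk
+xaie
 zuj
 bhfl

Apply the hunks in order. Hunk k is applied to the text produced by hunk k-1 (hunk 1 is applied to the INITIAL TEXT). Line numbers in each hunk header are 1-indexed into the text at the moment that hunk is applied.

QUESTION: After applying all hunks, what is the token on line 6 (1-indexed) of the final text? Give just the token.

Hunk 1: at line 4 remove [afrh] add [pus] -> 12 lines: ecee vfwy apyl fvj jitm pus hsyps cnoc xeznu wqegz pahe vlgd
Hunk 2: at line 8 remove [xeznu,wqegz] add [czy,bhfl] -> 12 lines: ecee vfwy apyl fvj jitm pus hsyps cnoc czy bhfl pahe vlgd
Hunk 3: at line 4 remove [pus,hsyps,cnoc] add [uaazk,bem,jqt] -> 12 lines: ecee vfwy apyl fvj jitm uaazk bem jqt czy bhfl pahe vlgd
Hunk 4: at line 7 remove [jqt,czy] add [qedz,pla] -> 12 lines: ecee vfwy apyl fvj jitm uaazk bem qedz pla bhfl pahe vlgd
Hunk 5: at line 1 remove [vfwy,apyl,fvj] add [astgr,yua,oharu] -> 12 lines: ecee astgr yua oharu jitm uaazk bem qedz pla bhfl pahe vlgd
Hunk 6: at line 5 remove [bem,qedz,pla] add [zuj] -> 10 lines: ecee astgr yua oharu jitm uaazk zuj bhfl pahe vlgd
Hunk 7: at line 3 remove [jitm,uaazk] add [xaie] -> 9 lines: ecee astgr yua oharu xaie zuj bhfl pahe vlgd
Final line 6: zuj

Answer: zuj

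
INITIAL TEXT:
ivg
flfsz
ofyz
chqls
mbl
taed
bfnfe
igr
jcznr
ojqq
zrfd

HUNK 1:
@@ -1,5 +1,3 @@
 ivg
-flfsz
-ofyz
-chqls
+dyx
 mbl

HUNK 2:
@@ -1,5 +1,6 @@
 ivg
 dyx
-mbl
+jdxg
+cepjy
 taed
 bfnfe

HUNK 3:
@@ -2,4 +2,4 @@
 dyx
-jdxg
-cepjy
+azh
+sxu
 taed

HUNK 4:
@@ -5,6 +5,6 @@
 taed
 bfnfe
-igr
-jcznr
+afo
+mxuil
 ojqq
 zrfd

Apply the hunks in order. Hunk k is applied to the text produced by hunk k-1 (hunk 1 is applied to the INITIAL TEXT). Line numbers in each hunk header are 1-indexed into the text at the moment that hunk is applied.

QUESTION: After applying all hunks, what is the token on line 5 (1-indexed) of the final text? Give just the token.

Answer: taed

Derivation:
Hunk 1: at line 1 remove [flfsz,ofyz,chqls] add [dyx] -> 9 lines: ivg dyx mbl taed bfnfe igr jcznr ojqq zrfd
Hunk 2: at line 1 remove [mbl] add [jdxg,cepjy] -> 10 lines: ivg dyx jdxg cepjy taed bfnfe igr jcznr ojqq zrfd
Hunk 3: at line 2 remove [jdxg,cepjy] add [azh,sxu] -> 10 lines: ivg dyx azh sxu taed bfnfe igr jcznr ojqq zrfd
Hunk 4: at line 5 remove [igr,jcznr] add [afo,mxuil] -> 10 lines: ivg dyx azh sxu taed bfnfe afo mxuil ojqq zrfd
Final line 5: taed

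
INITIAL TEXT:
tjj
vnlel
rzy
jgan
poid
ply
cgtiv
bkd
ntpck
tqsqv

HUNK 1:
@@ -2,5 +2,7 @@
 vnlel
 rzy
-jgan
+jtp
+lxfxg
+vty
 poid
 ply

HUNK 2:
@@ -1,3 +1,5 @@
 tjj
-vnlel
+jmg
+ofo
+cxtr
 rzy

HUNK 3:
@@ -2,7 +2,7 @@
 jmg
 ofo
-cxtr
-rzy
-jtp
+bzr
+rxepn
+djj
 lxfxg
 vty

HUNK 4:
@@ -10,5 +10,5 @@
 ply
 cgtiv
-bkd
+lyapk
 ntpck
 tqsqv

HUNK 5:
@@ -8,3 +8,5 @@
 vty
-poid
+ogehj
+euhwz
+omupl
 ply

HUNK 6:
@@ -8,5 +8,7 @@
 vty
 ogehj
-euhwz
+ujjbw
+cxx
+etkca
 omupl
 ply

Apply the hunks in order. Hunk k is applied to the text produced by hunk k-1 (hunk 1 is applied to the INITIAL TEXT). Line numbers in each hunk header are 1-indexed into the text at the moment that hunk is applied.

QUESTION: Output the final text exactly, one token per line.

Hunk 1: at line 2 remove [jgan] add [jtp,lxfxg,vty] -> 12 lines: tjj vnlel rzy jtp lxfxg vty poid ply cgtiv bkd ntpck tqsqv
Hunk 2: at line 1 remove [vnlel] add [jmg,ofo,cxtr] -> 14 lines: tjj jmg ofo cxtr rzy jtp lxfxg vty poid ply cgtiv bkd ntpck tqsqv
Hunk 3: at line 2 remove [cxtr,rzy,jtp] add [bzr,rxepn,djj] -> 14 lines: tjj jmg ofo bzr rxepn djj lxfxg vty poid ply cgtiv bkd ntpck tqsqv
Hunk 4: at line 10 remove [bkd] add [lyapk] -> 14 lines: tjj jmg ofo bzr rxepn djj lxfxg vty poid ply cgtiv lyapk ntpck tqsqv
Hunk 5: at line 8 remove [poid] add [ogehj,euhwz,omupl] -> 16 lines: tjj jmg ofo bzr rxepn djj lxfxg vty ogehj euhwz omupl ply cgtiv lyapk ntpck tqsqv
Hunk 6: at line 8 remove [euhwz] add [ujjbw,cxx,etkca] -> 18 lines: tjj jmg ofo bzr rxepn djj lxfxg vty ogehj ujjbw cxx etkca omupl ply cgtiv lyapk ntpck tqsqv

Answer: tjj
jmg
ofo
bzr
rxepn
djj
lxfxg
vty
ogehj
ujjbw
cxx
etkca
omupl
ply
cgtiv
lyapk
ntpck
tqsqv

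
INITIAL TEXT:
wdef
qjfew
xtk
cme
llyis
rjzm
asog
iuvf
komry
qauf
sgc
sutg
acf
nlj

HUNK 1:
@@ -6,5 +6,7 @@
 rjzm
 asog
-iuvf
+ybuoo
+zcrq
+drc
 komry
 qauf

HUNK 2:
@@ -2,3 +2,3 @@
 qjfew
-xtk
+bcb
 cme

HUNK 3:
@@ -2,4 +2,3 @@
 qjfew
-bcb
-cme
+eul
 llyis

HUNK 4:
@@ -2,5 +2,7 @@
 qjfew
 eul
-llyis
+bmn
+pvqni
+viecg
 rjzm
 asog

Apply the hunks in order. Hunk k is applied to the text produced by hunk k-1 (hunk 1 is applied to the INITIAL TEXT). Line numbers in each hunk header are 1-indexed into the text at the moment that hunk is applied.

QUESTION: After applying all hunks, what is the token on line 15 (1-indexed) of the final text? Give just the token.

Answer: sutg

Derivation:
Hunk 1: at line 6 remove [iuvf] add [ybuoo,zcrq,drc] -> 16 lines: wdef qjfew xtk cme llyis rjzm asog ybuoo zcrq drc komry qauf sgc sutg acf nlj
Hunk 2: at line 2 remove [xtk] add [bcb] -> 16 lines: wdef qjfew bcb cme llyis rjzm asog ybuoo zcrq drc komry qauf sgc sutg acf nlj
Hunk 3: at line 2 remove [bcb,cme] add [eul] -> 15 lines: wdef qjfew eul llyis rjzm asog ybuoo zcrq drc komry qauf sgc sutg acf nlj
Hunk 4: at line 2 remove [llyis] add [bmn,pvqni,viecg] -> 17 lines: wdef qjfew eul bmn pvqni viecg rjzm asog ybuoo zcrq drc komry qauf sgc sutg acf nlj
Final line 15: sutg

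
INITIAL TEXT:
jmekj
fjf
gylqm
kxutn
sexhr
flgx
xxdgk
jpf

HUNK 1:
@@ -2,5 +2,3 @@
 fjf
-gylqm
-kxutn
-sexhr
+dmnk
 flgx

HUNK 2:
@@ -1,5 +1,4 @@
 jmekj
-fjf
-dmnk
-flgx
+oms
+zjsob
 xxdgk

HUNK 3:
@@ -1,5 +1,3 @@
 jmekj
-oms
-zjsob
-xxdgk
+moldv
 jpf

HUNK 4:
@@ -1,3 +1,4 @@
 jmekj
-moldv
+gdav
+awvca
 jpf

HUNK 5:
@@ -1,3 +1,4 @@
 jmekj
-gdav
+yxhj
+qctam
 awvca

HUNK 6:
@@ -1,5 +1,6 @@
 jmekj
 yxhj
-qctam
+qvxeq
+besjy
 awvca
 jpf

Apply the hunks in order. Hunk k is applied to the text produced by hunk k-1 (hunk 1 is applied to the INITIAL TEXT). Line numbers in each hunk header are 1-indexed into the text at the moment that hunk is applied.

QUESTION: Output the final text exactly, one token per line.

Answer: jmekj
yxhj
qvxeq
besjy
awvca
jpf

Derivation:
Hunk 1: at line 2 remove [gylqm,kxutn,sexhr] add [dmnk] -> 6 lines: jmekj fjf dmnk flgx xxdgk jpf
Hunk 2: at line 1 remove [fjf,dmnk,flgx] add [oms,zjsob] -> 5 lines: jmekj oms zjsob xxdgk jpf
Hunk 3: at line 1 remove [oms,zjsob,xxdgk] add [moldv] -> 3 lines: jmekj moldv jpf
Hunk 4: at line 1 remove [moldv] add [gdav,awvca] -> 4 lines: jmekj gdav awvca jpf
Hunk 5: at line 1 remove [gdav] add [yxhj,qctam] -> 5 lines: jmekj yxhj qctam awvca jpf
Hunk 6: at line 1 remove [qctam] add [qvxeq,besjy] -> 6 lines: jmekj yxhj qvxeq besjy awvca jpf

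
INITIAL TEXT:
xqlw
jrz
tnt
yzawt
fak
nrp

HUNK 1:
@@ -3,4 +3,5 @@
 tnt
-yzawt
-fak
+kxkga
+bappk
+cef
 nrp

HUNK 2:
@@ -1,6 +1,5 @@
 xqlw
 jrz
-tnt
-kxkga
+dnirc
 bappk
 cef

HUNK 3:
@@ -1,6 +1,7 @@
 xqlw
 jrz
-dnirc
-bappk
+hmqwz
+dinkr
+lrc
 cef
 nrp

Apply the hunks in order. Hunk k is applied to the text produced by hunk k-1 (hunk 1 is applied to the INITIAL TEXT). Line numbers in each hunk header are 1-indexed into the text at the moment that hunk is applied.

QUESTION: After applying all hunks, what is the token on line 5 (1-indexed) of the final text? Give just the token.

Hunk 1: at line 3 remove [yzawt,fak] add [kxkga,bappk,cef] -> 7 lines: xqlw jrz tnt kxkga bappk cef nrp
Hunk 2: at line 1 remove [tnt,kxkga] add [dnirc] -> 6 lines: xqlw jrz dnirc bappk cef nrp
Hunk 3: at line 1 remove [dnirc,bappk] add [hmqwz,dinkr,lrc] -> 7 lines: xqlw jrz hmqwz dinkr lrc cef nrp
Final line 5: lrc

Answer: lrc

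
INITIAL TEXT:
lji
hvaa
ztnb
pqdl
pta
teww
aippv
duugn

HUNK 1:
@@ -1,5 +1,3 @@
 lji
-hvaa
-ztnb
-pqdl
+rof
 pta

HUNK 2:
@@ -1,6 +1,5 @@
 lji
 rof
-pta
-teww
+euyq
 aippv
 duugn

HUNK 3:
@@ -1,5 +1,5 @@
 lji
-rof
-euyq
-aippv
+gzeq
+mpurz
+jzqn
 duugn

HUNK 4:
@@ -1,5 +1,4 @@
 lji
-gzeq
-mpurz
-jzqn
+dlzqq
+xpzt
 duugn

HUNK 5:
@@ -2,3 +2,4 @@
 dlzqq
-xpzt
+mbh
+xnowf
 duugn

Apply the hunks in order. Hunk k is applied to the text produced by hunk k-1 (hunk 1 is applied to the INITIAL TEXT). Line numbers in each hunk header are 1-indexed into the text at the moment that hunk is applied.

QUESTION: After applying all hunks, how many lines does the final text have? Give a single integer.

Hunk 1: at line 1 remove [hvaa,ztnb,pqdl] add [rof] -> 6 lines: lji rof pta teww aippv duugn
Hunk 2: at line 1 remove [pta,teww] add [euyq] -> 5 lines: lji rof euyq aippv duugn
Hunk 3: at line 1 remove [rof,euyq,aippv] add [gzeq,mpurz,jzqn] -> 5 lines: lji gzeq mpurz jzqn duugn
Hunk 4: at line 1 remove [gzeq,mpurz,jzqn] add [dlzqq,xpzt] -> 4 lines: lji dlzqq xpzt duugn
Hunk 5: at line 2 remove [xpzt] add [mbh,xnowf] -> 5 lines: lji dlzqq mbh xnowf duugn
Final line count: 5

Answer: 5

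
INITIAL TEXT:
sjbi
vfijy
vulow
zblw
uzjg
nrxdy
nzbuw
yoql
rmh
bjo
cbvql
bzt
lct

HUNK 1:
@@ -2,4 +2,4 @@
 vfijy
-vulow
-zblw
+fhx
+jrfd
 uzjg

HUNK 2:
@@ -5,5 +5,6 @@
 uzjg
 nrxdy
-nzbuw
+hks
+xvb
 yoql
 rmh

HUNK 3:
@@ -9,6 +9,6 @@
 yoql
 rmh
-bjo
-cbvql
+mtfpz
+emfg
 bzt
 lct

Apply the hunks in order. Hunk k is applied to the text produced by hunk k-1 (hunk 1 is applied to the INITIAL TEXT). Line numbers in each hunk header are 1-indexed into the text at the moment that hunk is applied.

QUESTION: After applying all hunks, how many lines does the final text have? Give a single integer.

Answer: 14

Derivation:
Hunk 1: at line 2 remove [vulow,zblw] add [fhx,jrfd] -> 13 lines: sjbi vfijy fhx jrfd uzjg nrxdy nzbuw yoql rmh bjo cbvql bzt lct
Hunk 2: at line 5 remove [nzbuw] add [hks,xvb] -> 14 lines: sjbi vfijy fhx jrfd uzjg nrxdy hks xvb yoql rmh bjo cbvql bzt lct
Hunk 3: at line 9 remove [bjo,cbvql] add [mtfpz,emfg] -> 14 lines: sjbi vfijy fhx jrfd uzjg nrxdy hks xvb yoql rmh mtfpz emfg bzt lct
Final line count: 14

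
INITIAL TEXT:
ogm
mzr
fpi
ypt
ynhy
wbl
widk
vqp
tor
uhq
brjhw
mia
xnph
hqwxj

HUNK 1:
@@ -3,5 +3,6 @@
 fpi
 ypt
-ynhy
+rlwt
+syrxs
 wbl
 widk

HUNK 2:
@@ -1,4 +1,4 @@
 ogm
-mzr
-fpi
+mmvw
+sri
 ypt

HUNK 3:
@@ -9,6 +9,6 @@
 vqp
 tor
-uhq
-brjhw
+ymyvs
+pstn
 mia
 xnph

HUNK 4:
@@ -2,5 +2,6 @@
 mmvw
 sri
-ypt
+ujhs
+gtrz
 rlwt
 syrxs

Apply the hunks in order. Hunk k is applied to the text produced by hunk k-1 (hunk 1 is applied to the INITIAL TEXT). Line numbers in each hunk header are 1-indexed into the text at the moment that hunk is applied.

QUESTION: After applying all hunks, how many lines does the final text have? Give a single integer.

Hunk 1: at line 3 remove [ynhy] add [rlwt,syrxs] -> 15 lines: ogm mzr fpi ypt rlwt syrxs wbl widk vqp tor uhq brjhw mia xnph hqwxj
Hunk 2: at line 1 remove [mzr,fpi] add [mmvw,sri] -> 15 lines: ogm mmvw sri ypt rlwt syrxs wbl widk vqp tor uhq brjhw mia xnph hqwxj
Hunk 3: at line 9 remove [uhq,brjhw] add [ymyvs,pstn] -> 15 lines: ogm mmvw sri ypt rlwt syrxs wbl widk vqp tor ymyvs pstn mia xnph hqwxj
Hunk 4: at line 2 remove [ypt] add [ujhs,gtrz] -> 16 lines: ogm mmvw sri ujhs gtrz rlwt syrxs wbl widk vqp tor ymyvs pstn mia xnph hqwxj
Final line count: 16

Answer: 16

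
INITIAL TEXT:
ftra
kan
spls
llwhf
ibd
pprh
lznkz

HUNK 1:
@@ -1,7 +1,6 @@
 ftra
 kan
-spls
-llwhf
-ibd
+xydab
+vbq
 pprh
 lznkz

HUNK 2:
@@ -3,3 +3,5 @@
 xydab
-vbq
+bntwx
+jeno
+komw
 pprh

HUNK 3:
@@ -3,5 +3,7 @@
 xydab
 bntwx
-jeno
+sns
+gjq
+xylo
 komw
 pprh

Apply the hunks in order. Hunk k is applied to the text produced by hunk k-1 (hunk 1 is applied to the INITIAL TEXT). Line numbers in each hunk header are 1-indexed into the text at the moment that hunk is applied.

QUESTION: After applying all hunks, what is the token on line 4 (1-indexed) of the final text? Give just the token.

Hunk 1: at line 1 remove [spls,llwhf,ibd] add [xydab,vbq] -> 6 lines: ftra kan xydab vbq pprh lznkz
Hunk 2: at line 3 remove [vbq] add [bntwx,jeno,komw] -> 8 lines: ftra kan xydab bntwx jeno komw pprh lznkz
Hunk 3: at line 3 remove [jeno] add [sns,gjq,xylo] -> 10 lines: ftra kan xydab bntwx sns gjq xylo komw pprh lznkz
Final line 4: bntwx

Answer: bntwx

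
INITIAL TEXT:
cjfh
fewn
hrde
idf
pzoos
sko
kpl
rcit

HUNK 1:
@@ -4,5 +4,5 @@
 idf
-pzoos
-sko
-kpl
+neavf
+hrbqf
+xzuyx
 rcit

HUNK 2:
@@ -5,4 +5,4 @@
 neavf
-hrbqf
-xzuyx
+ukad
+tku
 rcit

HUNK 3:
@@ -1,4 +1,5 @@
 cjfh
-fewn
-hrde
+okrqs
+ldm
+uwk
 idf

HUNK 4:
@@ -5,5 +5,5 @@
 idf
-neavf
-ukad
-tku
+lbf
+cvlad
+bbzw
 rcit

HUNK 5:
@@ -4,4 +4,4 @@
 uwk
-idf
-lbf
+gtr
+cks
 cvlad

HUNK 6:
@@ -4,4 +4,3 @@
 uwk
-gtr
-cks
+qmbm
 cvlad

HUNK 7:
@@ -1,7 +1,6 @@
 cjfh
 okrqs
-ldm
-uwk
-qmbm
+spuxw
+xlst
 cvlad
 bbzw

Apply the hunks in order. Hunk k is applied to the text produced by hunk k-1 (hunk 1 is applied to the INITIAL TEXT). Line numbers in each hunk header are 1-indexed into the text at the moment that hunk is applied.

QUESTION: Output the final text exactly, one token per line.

Hunk 1: at line 4 remove [pzoos,sko,kpl] add [neavf,hrbqf,xzuyx] -> 8 lines: cjfh fewn hrde idf neavf hrbqf xzuyx rcit
Hunk 2: at line 5 remove [hrbqf,xzuyx] add [ukad,tku] -> 8 lines: cjfh fewn hrde idf neavf ukad tku rcit
Hunk 3: at line 1 remove [fewn,hrde] add [okrqs,ldm,uwk] -> 9 lines: cjfh okrqs ldm uwk idf neavf ukad tku rcit
Hunk 4: at line 5 remove [neavf,ukad,tku] add [lbf,cvlad,bbzw] -> 9 lines: cjfh okrqs ldm uwk idf lbf cvlad bbzw rcit
Hunk 5: at line 4 remove [idf,lbf] add [gtr,cks] -> 9 lines: cjfh okrqs ldm uwk gtr cks cvlad bbzw rcit
Hunk 6: at line 4 remove [gtr,cks] add [qmbm] -> 8 lines: cjfh okrqs ldm uwk qmbm cvlad bbzw rcit
Hunk 7: at line 1 remove [ldm,uwk,qmbm] add [spuxw,xlst] -> 7 lines: cjfh okrqs spuxw xlst cvlad bbzw rcit

Answer: cjfh
okrqs
spuxw
xlst
cvlad
bbzw
rcit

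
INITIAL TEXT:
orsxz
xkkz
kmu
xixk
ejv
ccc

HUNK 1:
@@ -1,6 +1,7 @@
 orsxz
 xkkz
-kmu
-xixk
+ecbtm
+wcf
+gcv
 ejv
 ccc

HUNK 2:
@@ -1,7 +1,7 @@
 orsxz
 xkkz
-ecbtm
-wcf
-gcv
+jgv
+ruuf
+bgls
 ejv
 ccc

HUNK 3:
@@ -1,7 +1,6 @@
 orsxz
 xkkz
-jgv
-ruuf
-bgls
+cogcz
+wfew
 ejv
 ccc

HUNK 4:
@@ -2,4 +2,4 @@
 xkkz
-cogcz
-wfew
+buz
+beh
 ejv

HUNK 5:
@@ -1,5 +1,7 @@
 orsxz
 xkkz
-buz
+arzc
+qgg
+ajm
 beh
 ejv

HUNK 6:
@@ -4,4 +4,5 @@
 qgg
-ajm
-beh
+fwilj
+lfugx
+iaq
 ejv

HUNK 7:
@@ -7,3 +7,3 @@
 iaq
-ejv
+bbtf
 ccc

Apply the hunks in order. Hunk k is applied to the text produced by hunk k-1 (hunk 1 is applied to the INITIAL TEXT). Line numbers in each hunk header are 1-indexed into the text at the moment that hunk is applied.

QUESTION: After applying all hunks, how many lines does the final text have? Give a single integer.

Answer: 9

Derivation:
Hunk 1: at line 1 remove [kmu,xixk] add [ecbtm,wcf,gcv] -> 7 lines: orsxz xkkz ecbtm wcf gcv ejv ccc
Hunk 2: at line 1 remove [ecbtm,wcf,gcv] add [jgv,ruuf,bgls] -> 7 lines: orsxz xkkz jgv ruuf bgls ejv ccc
Hunk 3: at line 1 remove [jgv,ruuf,bgls] add [cogcz,wfew] -> 6 lines: orsxz xkkz cogcz wfew ejv ccc
Hunk 4: at line 2 remove [cogcz,wfew] add [buz,beh] -> 6 lines: orsxz xkkz buz beh ejv ccc
Hunk 5: at line 1 remove [buz] add [arzc,qgg,ajm] -> 8 lines: orsxz xkkz arzc qgg ajm beh ejv ccc
Hunk 6: at line 4 remove [ajm,beh] add [fwilj,lfugx,iaq] -> 9 lines: orsxz xkkz arzc qgg fwilj lfugx iaq ejv ccc
Hunk 7: at line 7 remove [ejv] add [bbtf] -> 9 lines: orsxz xkkz arzc qgg fwilj lfugx iaq bbtf ccc
Final line count: 9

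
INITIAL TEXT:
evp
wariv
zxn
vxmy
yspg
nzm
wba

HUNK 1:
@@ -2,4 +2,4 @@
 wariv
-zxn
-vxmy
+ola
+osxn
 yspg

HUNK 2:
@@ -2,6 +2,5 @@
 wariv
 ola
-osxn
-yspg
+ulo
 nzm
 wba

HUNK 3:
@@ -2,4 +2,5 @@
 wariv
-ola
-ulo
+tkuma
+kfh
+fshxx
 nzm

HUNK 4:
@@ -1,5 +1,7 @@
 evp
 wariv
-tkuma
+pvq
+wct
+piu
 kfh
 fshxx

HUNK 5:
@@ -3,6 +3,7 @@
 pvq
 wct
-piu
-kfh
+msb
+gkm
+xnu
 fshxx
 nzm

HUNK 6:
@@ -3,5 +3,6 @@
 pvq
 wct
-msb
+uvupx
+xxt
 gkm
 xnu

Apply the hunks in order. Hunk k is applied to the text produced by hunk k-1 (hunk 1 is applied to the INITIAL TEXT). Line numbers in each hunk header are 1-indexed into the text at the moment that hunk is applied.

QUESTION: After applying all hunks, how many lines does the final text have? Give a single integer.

Hunk 1: at line 2 remove [zxn,vxmy] add [ola,osxn] -> 7 lines: evp wariv ola osxn yspg nzm wba
Hunk 2: at line 2 remove [osxn,yspg] add [ulo] -> 6 lines: evp wariv ola ulo nzm wba
Hunk 3: at line 2 remove [ola,ulo] add [tkuma,kfh,fshxx] -> 7 lines: evp wariv tkuma kfh fshxx nzm wba
Hunk 4: at line 1 remove [tkuma] add [pvq,wct,piu] -> 9 lines: evp wariv pvq wct piu kfh fshxx nzm wba
Hunk 5: at line 3 remove [piu,kfh] add [msb,gkm,xnu] -> 10 lines: evp wariv pvq wct msb gkm xnu fshxx nzm wba
Hunk 6: at line 3 remove [msb] add [uvupx,xxt] -> 11 lines: evp wariv pvq wct uvupx xxt gkm xnu fshxx nzm wba
Final line count: 11

Answer: 11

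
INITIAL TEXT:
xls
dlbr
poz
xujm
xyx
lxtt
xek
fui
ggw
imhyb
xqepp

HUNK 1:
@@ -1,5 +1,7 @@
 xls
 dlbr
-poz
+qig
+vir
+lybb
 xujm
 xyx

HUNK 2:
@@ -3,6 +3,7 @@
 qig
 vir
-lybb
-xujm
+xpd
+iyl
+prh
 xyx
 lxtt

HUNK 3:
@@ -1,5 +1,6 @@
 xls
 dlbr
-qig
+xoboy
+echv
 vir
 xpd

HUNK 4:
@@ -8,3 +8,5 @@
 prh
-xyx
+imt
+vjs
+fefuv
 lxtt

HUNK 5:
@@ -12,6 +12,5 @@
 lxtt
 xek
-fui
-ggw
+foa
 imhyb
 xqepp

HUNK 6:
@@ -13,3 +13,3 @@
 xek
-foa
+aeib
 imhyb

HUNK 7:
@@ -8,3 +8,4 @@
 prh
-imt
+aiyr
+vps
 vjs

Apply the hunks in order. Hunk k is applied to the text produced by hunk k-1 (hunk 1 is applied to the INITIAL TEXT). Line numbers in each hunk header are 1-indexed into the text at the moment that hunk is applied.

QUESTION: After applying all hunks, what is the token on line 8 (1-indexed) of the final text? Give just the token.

Answer: prh

Derivation:
Hunk 1: at line 1 remove [poz] add [qig,vir,lybb] -> 13 lines: xls dlbr qig vir lybb xujm xyx lxtt xek fui ggw imhyb xqepp
Hunk 2: at line 3 remove [lybb,xujm] add [xpd,iyl,prh] -> 14 lines: xls dlbr qig vir xpd iyl prh xyx lxtt xek fui ggw imhyb xqepp
Hunk 3: at line 1 remove [qig] add [xoboy,echv] -> 15 lines: xls dlbr xoboy echv vir xpd iyl prh xyx lxtt xek fui ggw imhyb xqepp
Hunk 4: at line 8 remove [xyx] add [imt,vjs,fefuv] -> 17 lines: xls dlbr xoboy echv vir xpd iyl prh imt vjs fefuv lxtt xek fui ggw imhyb xqepp
Hunk 5: at line 12 remove [fui,ggw] add [foa] -> 16 lines: xls dlbr xoboy echv vir xpd iyl prh imt vjs fefuv lxtt xek foa imhyb xqepp
Hunk 6: at line 13 remove [foa] add [aeib] -> 16 lines: xls dlbr xoboy echv vir xpd iyl prh imt vjs fefuv lxtt xek aeib imhyb xqepp
Hunk 7: at line 8 remove [imt] add [aiyr,vps] -> 17 lines: xls dlbr xoboy echv vir xpd iyl prh aiyr vps vjs fefuv lxtt xek aeib imhyb xqepp
Final line 8: prh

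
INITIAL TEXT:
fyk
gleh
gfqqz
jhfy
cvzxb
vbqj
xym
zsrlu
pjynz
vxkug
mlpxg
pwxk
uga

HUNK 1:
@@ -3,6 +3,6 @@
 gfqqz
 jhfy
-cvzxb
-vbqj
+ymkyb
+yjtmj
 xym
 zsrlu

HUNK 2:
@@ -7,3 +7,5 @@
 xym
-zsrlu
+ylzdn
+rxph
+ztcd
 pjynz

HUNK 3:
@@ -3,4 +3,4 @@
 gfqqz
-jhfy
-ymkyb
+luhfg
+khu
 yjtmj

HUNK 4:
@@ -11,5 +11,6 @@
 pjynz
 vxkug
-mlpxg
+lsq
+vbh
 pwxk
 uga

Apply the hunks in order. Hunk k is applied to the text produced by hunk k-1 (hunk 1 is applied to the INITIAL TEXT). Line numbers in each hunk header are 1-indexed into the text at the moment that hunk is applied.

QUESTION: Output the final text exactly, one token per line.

Answer: fyk
gleh
gfqqz
luhfg
khu
yjtmj
xym
ylzdn
rxph
ztcd
pjynz
vxkug
lsq
vbh
pwxk
uga

Derivation:
Hunk 1: at line 3 remove [cvzxb,vbqj] add [ymkyb,yjtmj] -> 13 lines: fyk gleh gfqqz jhfy ymkyb yjtmj xym zsrlu pjynz vxkug mlpxg pwxk uga
Hunk 2: at line 7 remove [zsrlu] add [ylzdn,rxph,ztcd] -> 15 lines: fyk gleh gfqqz jhfy ymkyb yjtmj xym ylzdn rxph ztcd pjynz vxkug mlpxg pwxk uga
Hunk 3: at line 3 remove [jhfy,ymkyb] add [luhfg,khu] -> 15 lines: fyk gleh gfqqz luhfg khu yjtmj xym ylzdn rxph ztcd pjynz vxkug mlpxg pwxk uga
Hunk 4: at line 11 remove [mlpxg] add [lsq,vbh] -> 16 lines: fyk gleh gfqqz luhfg khu yjtmj xym ylzdn rxph ztcd pjynz vxkug lsq vbh pwxk uga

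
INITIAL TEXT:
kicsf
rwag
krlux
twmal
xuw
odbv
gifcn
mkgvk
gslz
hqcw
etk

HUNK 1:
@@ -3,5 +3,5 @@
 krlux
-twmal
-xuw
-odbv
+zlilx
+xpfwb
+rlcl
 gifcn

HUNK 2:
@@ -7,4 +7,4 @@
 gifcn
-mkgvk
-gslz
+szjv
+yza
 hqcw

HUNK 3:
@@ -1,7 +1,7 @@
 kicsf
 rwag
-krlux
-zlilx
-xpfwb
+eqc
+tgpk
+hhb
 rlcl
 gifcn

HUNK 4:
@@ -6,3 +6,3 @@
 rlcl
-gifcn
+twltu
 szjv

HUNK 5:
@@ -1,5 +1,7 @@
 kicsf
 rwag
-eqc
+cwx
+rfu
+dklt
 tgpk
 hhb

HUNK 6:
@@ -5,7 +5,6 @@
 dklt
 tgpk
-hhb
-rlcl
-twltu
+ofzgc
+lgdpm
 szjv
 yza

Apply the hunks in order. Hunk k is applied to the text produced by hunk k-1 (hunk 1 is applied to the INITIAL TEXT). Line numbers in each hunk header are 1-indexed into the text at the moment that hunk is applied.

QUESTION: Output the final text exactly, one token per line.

Answer: kicsf
rwag
cwx
rfu
dklt
tgpk
ofzgc
lgdpm
szjv
yza
hqcw
etk

Derivation:
Hunk 1: at line 3 remove [twmal,xuw,odbv] add [zlilx,xpfwb,rlcl] -> 11 lines: kicsf rwag krlux zlilx xpfwb rlcl gifcn mkgvk gslz hqcw etk
Hunk 2: at line 7 remove [mkgvk,gslz] add [szjv,yza] -> 11 lines: kicsf rwag krlux zlilx xpfwb rlcl gifcn szjv yza hqcw etk
Hunk 3: at line 1 remove [krlux,zlilx,xpfwb] add [eqc,tgpk,hhb] -> 11 lines: kicsf rwag eqc tgpk hhb rlcl gifcn szjv yza hqcw etk
Hunk 4: at line 6 remove [gifcn] add [twltu] -> 11 lines: kicsf rwag eqc tgpk hhb rlcl twltu szjv yza hqcw etk
Hunk 5: at line 1 remove [eqc] add [cwx,rfu,dklt] -> 13 lines: kicsf rwag cwx rfu dklt tgpk hhb rlcl twltu szjv yza hqcw etk
Hunk 6: at line 5 remove [hhb,rlcl,twltu] add [ofzgc,lgdpm] -> 12 lines: kicsf rwag cwx rfu dklt tgpk ofzgc lgdpm szjv yza hqcw etk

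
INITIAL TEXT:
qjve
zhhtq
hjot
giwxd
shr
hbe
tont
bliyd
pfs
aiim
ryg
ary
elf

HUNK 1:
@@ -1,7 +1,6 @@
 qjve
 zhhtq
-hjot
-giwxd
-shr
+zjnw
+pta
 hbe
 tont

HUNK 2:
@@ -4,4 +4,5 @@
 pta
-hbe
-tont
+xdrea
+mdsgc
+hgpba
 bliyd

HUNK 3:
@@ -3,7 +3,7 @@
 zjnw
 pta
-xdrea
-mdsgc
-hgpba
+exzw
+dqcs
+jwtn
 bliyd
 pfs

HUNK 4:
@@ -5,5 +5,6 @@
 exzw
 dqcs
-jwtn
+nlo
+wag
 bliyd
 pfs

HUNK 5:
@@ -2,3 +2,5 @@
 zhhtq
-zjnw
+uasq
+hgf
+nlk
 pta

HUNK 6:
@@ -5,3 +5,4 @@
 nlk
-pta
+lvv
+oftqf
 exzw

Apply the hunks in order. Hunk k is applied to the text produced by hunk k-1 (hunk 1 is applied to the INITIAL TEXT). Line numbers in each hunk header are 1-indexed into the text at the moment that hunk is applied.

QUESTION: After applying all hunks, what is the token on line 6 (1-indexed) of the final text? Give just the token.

Answer: lvv

Derivation:
Hunk 1: at line 1 remove [hjot,giwxd,shr] add [zjnw,pta] -> 12 lines: qjve zhhtq zjnw pta hbe tont bliyd pfs aiim ryg ary elf
Hunk 2: at line 4 remove [hbe,tont] add [xdrea,mdsgc,hgpba] -> 13 lines: qjve zhhtq zjnw pta xdrea mdsgc hgpba bliyd pfs aiim ryg ary elf
Hunk 3: at line 3 remove [xdrea,mdsgc,hgpba] add [exzw,dqcs,jwtn] -> 13 lines: qjve zhhtq zjnw pta exzw dqcs jwtn bliyd pfs aiim ryg ary elf
Hunk 4: at line 5 remove [jwtn] add [nlo,wag] -> 14 lines: qjve zhhtq zjnw pta exzw dqcs nlo wag bliyd pfs aiim ryg ary elf
Hunk 5: at line 2 remove [zjnw] add [uasq,hgf,nlk] -> 16 lines: qjve zhhtq uasq hgf nlk pta exzw dqcs nlo wag bliyd pfs aiim ryg ary elf
Hunk 6: at line 5 remove [pta] add [lvv,oftqf] -> 17 lines: qjve zhhtq uasq hgf nlk lvv oftqf exzw dqcs nlo wag bliyd pfs aiim ryg ary elf
Final line 6: lvv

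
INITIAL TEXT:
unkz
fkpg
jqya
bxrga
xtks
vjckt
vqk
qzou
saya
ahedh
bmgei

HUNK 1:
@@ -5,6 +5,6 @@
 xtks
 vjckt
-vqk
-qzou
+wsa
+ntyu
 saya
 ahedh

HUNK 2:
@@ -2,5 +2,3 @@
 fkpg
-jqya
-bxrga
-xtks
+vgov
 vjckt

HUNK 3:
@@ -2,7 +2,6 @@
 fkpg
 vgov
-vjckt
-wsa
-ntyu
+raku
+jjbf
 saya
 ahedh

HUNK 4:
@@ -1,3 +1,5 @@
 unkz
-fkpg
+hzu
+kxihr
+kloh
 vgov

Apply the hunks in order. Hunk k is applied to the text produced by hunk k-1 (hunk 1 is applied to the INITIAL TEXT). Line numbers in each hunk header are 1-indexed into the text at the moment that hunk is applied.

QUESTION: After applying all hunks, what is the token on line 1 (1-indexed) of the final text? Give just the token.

Answer: unkz

Derivation:
Hunk 1: at line 5 remove [vqk,qzou] add [wsa,ntyu] -> 11 lines: unkz fkpg jqya bxrga xtks vjckt wsa ntyu saya ahedh bmgei
Hunk 2: at line 2 remove [jqya,bxrga,xtks] add [vgov] -> 9 lines: unkz fkpg vgov vjckt wsa ntyu saya ahedh bmgei
Hunk 3: at line 2 remove [vjckt,wsa,ntyu] add [raku,jjbf] -> 8 lines: unkz fkpg vgov raku jjbf saya ahedh bmgei
Hunk 4: at line 1 remove [fkpg] add [hzu,kxihr,kloh] -> 10 lines: unkz hzu kxihr kloh vgov raku jjbf saya ahedh bmgei
Final line 1: unkz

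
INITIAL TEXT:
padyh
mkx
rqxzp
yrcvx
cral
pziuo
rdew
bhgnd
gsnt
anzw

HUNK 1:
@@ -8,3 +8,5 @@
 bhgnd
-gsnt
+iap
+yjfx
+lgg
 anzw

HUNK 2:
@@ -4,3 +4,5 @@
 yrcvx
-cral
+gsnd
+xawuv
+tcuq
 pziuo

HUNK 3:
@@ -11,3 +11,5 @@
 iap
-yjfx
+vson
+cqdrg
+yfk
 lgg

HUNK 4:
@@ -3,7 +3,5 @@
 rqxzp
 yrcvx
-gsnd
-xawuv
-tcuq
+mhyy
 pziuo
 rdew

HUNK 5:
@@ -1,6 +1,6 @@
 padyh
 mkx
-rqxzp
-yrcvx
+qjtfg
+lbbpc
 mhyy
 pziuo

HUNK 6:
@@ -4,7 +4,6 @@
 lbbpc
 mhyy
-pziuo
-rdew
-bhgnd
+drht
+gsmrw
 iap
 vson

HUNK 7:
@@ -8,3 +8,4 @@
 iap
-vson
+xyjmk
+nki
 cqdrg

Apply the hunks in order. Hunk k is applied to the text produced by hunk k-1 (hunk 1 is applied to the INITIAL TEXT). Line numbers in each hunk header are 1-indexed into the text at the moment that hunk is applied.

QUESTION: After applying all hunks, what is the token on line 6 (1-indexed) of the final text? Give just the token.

Answer: drht

Derivation:
Hunk 1: at line 8 remove [gsnt] add [iap,yjfx,lgg] -> 12 lines: padyh mkx rqxzp yrcvx cral pziuo rdew bhgnd iap yjfx lgg anzw
Hunk 2: at line 4 remove [cral] add [gsnd,xawuv,tcuq] -> 14 lines: padyh mkx rqxzp yrcvx gsnd xawuv tcuq pziuo rdew bhgnd iap yjfx lgg anzw
Hunk 3: at line 11 remove [yjfx] add [vson,cqdrg,yfk] -> 16 lines: padyh mkx rqxzp yrcvx gsnd xawuv tcuq pziuo rdew bhgnd iap vson cqdrg yfk lgg anzw
Hunk 4: at line 3 remove [gsnd,xawuv,tcuq] add [mhyy] -> 14 lines: padyh mkx rqxzp yrcvx mhyy pziuo rdew bhgnd iap vson cqdrg yfk lgg anzw
Hunk 5: at line 1 remove [rqxzp,yrcvx] add [qjtfg,lbbpc] -> 14 lines: padyh mkx qjtfg lbbpc mhyy pziuo rdew bhgnd iap vson cqdrg yfk lgg anzw
Hunk 6: at line 4 remove [pziuo,rdew,bhgnd] add [drht,gsmrw] -> 13 lines: padyh mkx qjtfg lbbpc mhyy drht gsmrw iap vson cqdrg yfk lgg anzw
Hunk 7: at line 8 remove [vson] add [xyjmk,nki] -> 14 lines: padyh mkx qjtfg lbbpc mhyy drht gsmrw iap xyjmk nki cqdrg yfk lgg anzw
Final line 6: drht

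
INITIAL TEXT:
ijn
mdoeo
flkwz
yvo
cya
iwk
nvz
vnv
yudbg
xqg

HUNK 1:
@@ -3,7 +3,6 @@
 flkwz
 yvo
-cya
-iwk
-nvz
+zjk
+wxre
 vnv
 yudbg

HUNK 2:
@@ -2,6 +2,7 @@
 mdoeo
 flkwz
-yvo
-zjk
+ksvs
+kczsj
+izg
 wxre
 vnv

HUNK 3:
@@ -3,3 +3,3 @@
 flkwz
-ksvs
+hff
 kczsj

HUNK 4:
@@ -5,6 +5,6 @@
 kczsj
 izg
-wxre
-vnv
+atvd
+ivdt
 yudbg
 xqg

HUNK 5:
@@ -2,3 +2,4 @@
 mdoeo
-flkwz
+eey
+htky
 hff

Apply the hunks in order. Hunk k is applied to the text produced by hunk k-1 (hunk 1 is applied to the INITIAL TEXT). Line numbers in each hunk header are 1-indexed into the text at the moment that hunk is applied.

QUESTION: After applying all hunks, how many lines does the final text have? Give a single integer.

Answer: 11

Derivation:
Hunk 1: at line 3 remove [cya,iwk,nvz] add [zjk,wxre] -> 9 lines: ijn mdoeo flkwz yvo zjk wxre vnv yudbg xqg
Hunk 2: at line 2 remove [yvo,zjk] add [ksvs,kczsj,izg] -> 10 lines: ijn mdoeo flkwz ksvs kczsj izg wxre vnv yudbg xqg
Hunk 3: at line 3 remove [ksvs] add [hff] -> 10 lines: ijn mdoeo flkwz hff kczsj izg wxre vnv yudbg xqg
Hunk 4: at line 5 remove [wxre,vnv] add [atvd,ivdt] -> 10 lines: ijn mdoeo flkwz hff kczsj izg atvd ivdt yudbg xqg
Hunk 5: at line 2 remove [flkwz] add [eey,htky] -> 11 lines: ijn mdoeo eey htky hff kczsj izg atvd ivdt yudbg xqg
Final line count: 11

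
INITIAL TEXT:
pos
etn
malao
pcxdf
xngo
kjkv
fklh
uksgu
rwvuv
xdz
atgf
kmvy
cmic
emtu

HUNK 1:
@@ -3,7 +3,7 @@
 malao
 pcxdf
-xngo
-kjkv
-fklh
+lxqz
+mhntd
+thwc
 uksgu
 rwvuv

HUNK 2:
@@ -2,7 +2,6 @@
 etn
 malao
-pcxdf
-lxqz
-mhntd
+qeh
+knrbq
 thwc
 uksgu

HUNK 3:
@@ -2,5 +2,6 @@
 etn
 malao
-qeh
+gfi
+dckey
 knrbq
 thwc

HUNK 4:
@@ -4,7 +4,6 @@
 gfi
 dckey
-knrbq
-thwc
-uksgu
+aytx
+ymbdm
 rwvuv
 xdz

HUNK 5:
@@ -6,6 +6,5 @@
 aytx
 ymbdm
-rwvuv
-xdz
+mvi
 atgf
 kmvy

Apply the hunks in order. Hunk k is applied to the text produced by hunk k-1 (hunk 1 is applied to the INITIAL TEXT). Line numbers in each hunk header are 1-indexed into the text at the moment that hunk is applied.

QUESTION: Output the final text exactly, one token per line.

Hunk 1: at line 3 remove [xngo,kjkv,fklh] add [lxqz,mhntd,thwc] -> 14 lines: pos etn malao pcxdf lxqz mhntd thwc uksgu rwvuv xdz atgf kmvy cmic emtu
Hunk 2: at line 2 remove [pcxdf,lxqz,mhntd] add [qeh,knrbq] -> 13 lines: pos etn malao qeh knrbq thwc uksgu rwvuv xdz atgf kmvy cmic emtu
Hunk 3: at line 2 remove [qeh] add [gfi,dckey] -> 14 lines: pos etn malao gfi dckey knrbq thwc uksgu rwvuv xdz atgf kmvy cmic emtu
Hunk 4: at line 4 remove [knrbq,thwc,uksgu] add [aytx,ymbdm] -> 13 lines: pos etn malao gfi dckey aytx ymbdm rwvuv xdz atgf kmvy cmic emtu
Hunk 5: at line 6 remove [rwvuv,xdz] add [mvi] -> 12 lines: pos etn malao gfi dckey aytx ymbdm mvi atgf kmvy cmic emtu

Answer: pos
etn
malao
gfi
dckey
aytx
ymbdm
mvi
atgf
kmvy
cmic
emtu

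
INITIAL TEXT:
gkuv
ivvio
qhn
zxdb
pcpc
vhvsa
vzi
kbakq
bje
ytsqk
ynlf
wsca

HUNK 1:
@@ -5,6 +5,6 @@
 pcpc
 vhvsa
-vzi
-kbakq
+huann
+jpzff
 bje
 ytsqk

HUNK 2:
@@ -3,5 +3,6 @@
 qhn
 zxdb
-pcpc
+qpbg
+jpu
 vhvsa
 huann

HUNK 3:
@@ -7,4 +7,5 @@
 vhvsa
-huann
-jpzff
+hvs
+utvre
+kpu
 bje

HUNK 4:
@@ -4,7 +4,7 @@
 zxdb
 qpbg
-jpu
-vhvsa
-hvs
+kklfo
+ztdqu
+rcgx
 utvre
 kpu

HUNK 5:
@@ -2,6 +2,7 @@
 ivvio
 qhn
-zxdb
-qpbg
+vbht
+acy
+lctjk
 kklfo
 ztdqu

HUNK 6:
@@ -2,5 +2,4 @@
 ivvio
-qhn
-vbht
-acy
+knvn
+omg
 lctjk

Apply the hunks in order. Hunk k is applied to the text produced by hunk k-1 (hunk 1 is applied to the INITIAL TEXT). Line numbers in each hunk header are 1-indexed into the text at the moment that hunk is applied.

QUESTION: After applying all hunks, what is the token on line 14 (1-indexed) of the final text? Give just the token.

Hunk 1: at line 5 remove [vzi,kbakq] add [huann,jpzff] -> 12 lines: gkuv ivvio qhn zxdb pcpc vhvsa huann jpzff bje ytsqk ynlf wsca
Hunk 2: at line 3 remove [pcpc] add [qpbg,jpu] -> 13 lines: gkuv ivvio qhn zxdb qpbg jpu vhvsa huann jpzff bje ytsqk ynlf wsca
Hunk 3: at line 7 remove [huann,jpzff] add [hvs,utvre,kpu] -> 14 lines: gkuv ivvio qhn zxdb qpbg jpu vhvsa hvs utvre kpu bje ytsqk ynlf wsca
Hunk 4: at line 4 remove [jpu,vhvsa,hvs] add [kklfo,ztdqu,rcgx] -> 14 lines: gkuv ivvio qhn zxdb qpbg kklfo ztdqu rcgx utvre kpu bje ytsqk ynlf wsca
Hunk 5: at line 2 remove [zxdb,qpbg] add [vbht,acy,lctjk] -> 15 lines: gkuv ivvio qhn vbht acy lctjk kklfo ztdqu rcgx utvre kpu bje ytsqk ynlf wsca
Hunk 6: at line 2 remove [qhn,vbht,acy] add [knvn,omg] -> 14 lines: gkuv ivvio knvn omg lctjk kklfo ztdqu rcgx utvre kpu bje ytsqk ynlf wsca
Final line 14: wsca

Answer: wsca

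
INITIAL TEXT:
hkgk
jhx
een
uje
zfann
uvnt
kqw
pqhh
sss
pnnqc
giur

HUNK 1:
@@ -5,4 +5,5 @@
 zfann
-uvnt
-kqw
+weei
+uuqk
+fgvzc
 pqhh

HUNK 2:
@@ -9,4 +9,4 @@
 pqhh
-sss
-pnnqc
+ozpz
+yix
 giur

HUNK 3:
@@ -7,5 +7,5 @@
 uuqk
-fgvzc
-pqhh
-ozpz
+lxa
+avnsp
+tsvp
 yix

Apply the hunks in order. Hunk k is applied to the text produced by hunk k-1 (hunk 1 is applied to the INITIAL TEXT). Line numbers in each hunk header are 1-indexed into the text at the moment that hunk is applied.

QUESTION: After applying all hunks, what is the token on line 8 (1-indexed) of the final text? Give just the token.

Hunk 1: at line 5 remove [uvnt,kqw] add [weei,uuqk,fgvzc] -> 12 lines: hkgk jhx een uje zfann weei uuqk fgvzc pqhh sss pnnqc giur
Hunk 2: at line 9 remove [sss,pnnqc] add [ozpz,yix] -> 12 lines: hkgk jhx een uje zfann weei uuqk fgvzc pqhh ozpz yix giur
Hunk 3: at line 7 remove [fgvzc,pqhh,ozpz] add [lxa,avnsp,tsvp] -> 12 lines: hkgk jhx een uje zfann weei uuqk lxa avnsp tsvp yix giur
Final line 8: lxa

Answer: lxa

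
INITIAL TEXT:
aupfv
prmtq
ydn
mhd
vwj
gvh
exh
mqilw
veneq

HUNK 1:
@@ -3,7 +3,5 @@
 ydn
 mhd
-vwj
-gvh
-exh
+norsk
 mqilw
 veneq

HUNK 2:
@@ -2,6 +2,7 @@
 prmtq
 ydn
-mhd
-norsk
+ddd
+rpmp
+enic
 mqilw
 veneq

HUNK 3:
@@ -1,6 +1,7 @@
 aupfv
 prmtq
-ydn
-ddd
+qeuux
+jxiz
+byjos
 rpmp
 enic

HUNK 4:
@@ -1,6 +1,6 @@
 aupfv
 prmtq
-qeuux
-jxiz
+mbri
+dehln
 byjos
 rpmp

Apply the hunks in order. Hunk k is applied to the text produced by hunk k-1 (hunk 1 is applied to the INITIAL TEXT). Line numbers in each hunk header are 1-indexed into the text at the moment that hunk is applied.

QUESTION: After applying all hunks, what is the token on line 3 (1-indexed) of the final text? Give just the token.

Answer: mbri

Derivation:
Hunk 1: at line 3 remove [vwj,gvh,exh] add [norsk] -> 7 lines: aupfv prmtq ydn mhd norsk mqilw veneq
Hunk 2: at line 2 remove [mhd,norsk] add [ddd,rpmp,enic] -> 8 lines: aupfv prmtq ydn ddd rpmp enic mqilw veneq
Hunk 3: at line 1 remove [ydn,ddd] add [qeuux,jxiz,byjos] -> 9 lines: aupfv prmtq qeuux jxiz byjos rpmp enic mqilw veneq
Hunk 4: at line 1 remove [qeuux,jxiz] add [mbri,dehln] -> 9 lines: aupfv prmtq mbri dehln byjos rpmp enic mqilw veneq
Final line 3: mbri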